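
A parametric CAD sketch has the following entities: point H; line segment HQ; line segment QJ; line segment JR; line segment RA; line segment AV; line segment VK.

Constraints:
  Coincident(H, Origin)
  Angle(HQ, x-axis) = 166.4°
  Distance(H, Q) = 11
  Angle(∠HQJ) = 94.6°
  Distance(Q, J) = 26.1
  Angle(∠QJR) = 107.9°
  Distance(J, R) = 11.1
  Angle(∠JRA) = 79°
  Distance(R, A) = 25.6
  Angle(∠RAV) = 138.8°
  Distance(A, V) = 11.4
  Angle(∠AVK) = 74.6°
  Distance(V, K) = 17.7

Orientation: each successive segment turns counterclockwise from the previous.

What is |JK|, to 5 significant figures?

18.415

H is at the origin; HQ runs at 166.4° with length 11.0, so Q = (-10.692, 2.5866). ∠HQJ = 94.6° gives QJ at -108.20° from the x-axis; with |QJ| = 26.1, J = (-18.844, -22.208). ∠QJR = 107.9° gives JR at -36.100° from the x-axis; with |JR| = 11.1, R = (-9.8748, -28.748). ∠JRA = 79.0° gives RA at 64.900° from the x-axis; with |RA| = 25.6, A = (0.98468, -5.5652). ∠RAV = 138.8° gives AV at 106.10° from the x-axis; with |AV| = 11.4, V = (-2.1767, 5.3877). ∠AVK = 74.6° gives VK at -148.50° from the x-axis; with |VK| = 17.7, K = (-17.268, -3.8606). Then |JK| = |K − J| = 18.415.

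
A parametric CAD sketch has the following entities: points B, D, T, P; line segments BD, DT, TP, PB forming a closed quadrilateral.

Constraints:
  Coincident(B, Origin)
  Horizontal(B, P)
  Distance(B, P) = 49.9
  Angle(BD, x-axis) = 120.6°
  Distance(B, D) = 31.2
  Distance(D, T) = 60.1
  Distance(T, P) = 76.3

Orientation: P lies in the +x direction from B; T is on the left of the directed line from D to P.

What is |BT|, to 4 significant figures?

75.70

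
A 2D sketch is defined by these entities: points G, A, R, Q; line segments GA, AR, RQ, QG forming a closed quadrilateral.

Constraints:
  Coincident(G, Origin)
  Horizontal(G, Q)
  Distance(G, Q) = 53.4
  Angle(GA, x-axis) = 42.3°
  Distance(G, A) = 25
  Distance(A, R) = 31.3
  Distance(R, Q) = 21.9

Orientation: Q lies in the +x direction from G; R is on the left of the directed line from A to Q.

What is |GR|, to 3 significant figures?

53.9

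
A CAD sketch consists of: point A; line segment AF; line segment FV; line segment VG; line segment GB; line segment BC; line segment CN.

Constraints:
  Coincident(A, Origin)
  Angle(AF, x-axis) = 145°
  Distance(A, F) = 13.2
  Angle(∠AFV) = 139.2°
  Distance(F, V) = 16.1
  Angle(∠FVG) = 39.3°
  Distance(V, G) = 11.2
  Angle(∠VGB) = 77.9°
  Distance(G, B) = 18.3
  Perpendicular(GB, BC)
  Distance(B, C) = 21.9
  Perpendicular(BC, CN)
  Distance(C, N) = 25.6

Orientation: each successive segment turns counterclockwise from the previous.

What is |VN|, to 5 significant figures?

14.593

A is at the origin; AF runs at 145.0° with length 13.2, so F = (-10.813, 7.5712). ∠AFV = 139.2° gives FV at -174.20° from the x-axis; with |FV| = 16.1, V = (-26.830, 5.9442). ∠FVG = 39.3° gives VG at -33.500° from the x-axis; with |VG| = 11.2, G = (-17.491, -0.23749). ∠VGB = 77.9° gives GB at 68.600° from the x-axis; with |GB| = 18.3, B = (-10.814, 16.801). GB is perpendicular to BC, so BC runs at 158.60°; with |BC| = 21.9, C = (-31.204, 24.792). BC is perpendicular to CN, so CN runs at -111.40°; with |CN| = 25.6, N = (-40.545, 0.95660). Then |VN| = |N − V| = 14.593.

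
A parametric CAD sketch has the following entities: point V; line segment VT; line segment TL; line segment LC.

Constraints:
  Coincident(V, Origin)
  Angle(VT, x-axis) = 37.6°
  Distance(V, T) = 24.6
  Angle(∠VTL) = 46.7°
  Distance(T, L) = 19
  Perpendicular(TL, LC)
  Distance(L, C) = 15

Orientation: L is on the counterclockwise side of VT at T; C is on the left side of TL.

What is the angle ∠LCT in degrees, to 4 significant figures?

51.71°

V is at the origin; VT runs at 37.6° with length 24.6, so T = 24.6·(cos 37.6°, sin 37.6°) = (19.49, 15.01). ∠VTL = 46.7°, so TL runs at 37.6° + (180° − 46.7°) = 170.9° from the x-axis; with |TL| = 19.0, L = T + 19.0·(cos 170.9°, sin 170.9°) = (0.7295, 18.01). The perpendicularity gives LC at right angles to TL; with |LC| = 15.0 on the left of TL, C = L + 15.0·(-0.1582, -0.9874) = (-1.643, 3.203). Then cos ∠LCT = CL·CT / (|CL||CT|), giving 51.71°.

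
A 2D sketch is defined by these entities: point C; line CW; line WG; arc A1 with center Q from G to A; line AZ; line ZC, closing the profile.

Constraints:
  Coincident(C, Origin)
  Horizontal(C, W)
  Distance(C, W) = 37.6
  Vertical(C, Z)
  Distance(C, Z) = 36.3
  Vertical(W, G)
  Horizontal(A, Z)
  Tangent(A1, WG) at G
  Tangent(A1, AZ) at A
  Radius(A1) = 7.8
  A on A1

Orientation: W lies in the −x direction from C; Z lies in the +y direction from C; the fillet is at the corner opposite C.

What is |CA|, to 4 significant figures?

46.97

The virtual corner opposite C is at (-37.60, 36.30). The tangent condition forces QG to be normal to WG and A1 meets AZ tangentially, so QA is at right angles to AZ, with radius 7.8, so the center Q sits 7.8 in from both sides at Q = (-29.80, 28.50). That places the tangent points at G = (-37.60, 28.50) on WG and A = (-29.80, 36.30) on AZ. Then |CA| = |A − C| = 46.97.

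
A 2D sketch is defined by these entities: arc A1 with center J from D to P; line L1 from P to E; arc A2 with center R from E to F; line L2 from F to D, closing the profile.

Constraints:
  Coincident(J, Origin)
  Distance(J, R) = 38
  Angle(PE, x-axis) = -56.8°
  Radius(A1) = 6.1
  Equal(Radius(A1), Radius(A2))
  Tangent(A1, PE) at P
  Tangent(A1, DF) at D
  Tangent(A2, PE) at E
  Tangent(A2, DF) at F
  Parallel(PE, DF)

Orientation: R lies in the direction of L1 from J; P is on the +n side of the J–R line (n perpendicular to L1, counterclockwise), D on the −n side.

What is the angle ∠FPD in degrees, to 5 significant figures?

72.201°

The slot axis is L1's direction at -56.8°, so u = (cos -56.8°, sin -56.8°) = (0.54756, -0.83676) and n = (−sin -56.8°, cos -56.8°) = (0.83676, 0.54756). J is at the origin and R lies 38.0 along u from J, so R = 38.0·u = (20.807, -31.797). Tangency of A1 to both parallel lines with radius 6.1 puts P and D at J ± 6.1·n: P = (5.1043, 3.3401), D = (-5.1043, -3.3401). Equal radii place E and F the same way about R: E = R + 6.1·n = (25.912, -28.457), F = R − 6.1·n = (15.703, -35.137). Then cos ∠FPD = PF·PD / (|PF||PD|), giving 72.201°.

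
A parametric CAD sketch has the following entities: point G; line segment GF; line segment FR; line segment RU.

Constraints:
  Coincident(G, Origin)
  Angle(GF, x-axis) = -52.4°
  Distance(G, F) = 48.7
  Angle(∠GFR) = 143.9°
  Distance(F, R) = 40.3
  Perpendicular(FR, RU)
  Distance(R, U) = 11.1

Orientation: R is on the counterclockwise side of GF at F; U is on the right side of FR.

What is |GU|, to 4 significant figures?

89.04

G is at the origin; GF runs at -52.4° with length 48.7, so F = 48.7·(cos -52.4°, sin -52.4°) = (29.71, -38.58). ∠GFR = 143.9°, so FR runs at -52.4° + (180° − 143.9°) = -16.30° from the x-axis; with |FR| = 40.3, R = F + 40.3·(cos -16.30°, sin -16.30°) = (68.39, -49.90). FR is perpendicular to RU; with |RU| = 11.1 on the right of FR, U = R + 11.1·(-0.2807, -0.9598) = (65.28, -60.55). Then |GU| = |U − G| = 89.04.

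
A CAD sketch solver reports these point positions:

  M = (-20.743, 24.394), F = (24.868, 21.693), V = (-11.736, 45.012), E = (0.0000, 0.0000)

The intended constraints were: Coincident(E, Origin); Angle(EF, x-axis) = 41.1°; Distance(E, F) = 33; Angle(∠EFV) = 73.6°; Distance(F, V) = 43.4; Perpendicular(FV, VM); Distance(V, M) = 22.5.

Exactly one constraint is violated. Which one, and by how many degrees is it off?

Perpendicular(FV, VM) — off by 8.90°.

E = (0.00, 0.00) ✓; EF at 41.10° ✓; |EF| = 33.00 ✓; ∠EFV = 73.60° ✓; |FV| = 43.40 ✓; ∠(FV, VM) = 98.90° ✗; |VM| = 22.50 ✓.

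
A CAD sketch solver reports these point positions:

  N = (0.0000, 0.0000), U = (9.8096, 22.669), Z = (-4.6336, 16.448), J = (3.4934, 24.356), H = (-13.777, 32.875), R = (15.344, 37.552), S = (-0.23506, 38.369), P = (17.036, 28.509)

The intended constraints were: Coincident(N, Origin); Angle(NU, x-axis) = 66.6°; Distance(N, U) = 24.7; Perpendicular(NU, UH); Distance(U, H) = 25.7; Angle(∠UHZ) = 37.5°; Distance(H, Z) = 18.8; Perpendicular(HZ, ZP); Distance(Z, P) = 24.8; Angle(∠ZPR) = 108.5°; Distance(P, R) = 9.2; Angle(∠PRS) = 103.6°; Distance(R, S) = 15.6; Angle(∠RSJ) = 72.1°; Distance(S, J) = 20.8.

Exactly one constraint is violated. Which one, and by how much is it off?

Distance(S, J) = 20.8 — off by 6.30.

N = (0.00, 0.00) ✓; NU at 66.60° ✓; |NU| = 24.70 ✓; ∠(NU, UH) = 90.00° ✓; |UH| = 25.70 ✓; ∠UHZ = 37.50° ✓; |HZ| = 18.80 ✓; ∠(HZ, ZP) = 90.00° ✓; |ZP| = 24.80 ✓; ∠ZPR = 108.5° ✓; |PR| = 9.200 ✓; ∠PRS = 103.6° ✓; |RS| = 15.60 ✓; ∠RSJ = 72.10° ✓; |SJ| = 14.50 ✗.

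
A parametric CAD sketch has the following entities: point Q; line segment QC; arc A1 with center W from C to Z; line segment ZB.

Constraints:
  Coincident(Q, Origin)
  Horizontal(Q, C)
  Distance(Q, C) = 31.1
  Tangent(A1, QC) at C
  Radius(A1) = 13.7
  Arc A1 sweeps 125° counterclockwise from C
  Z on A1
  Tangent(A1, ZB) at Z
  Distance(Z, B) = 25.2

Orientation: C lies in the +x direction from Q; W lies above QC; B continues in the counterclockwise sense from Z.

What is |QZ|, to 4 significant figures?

47.50

Q is at the origin; Q and C share the same y with |QC| = 31.1 and C on the +x side, so C = (31.10, 0.000). Tangency of A1 to QC means the radius WC is perpendicular to QC, so W = C + (0, 13.7) = (31.10, 13.70). On A1, C sits at bearing -90° from W; a 125° counterclockwise sweep puts Z at bearing 35°, so Z = W + 13.7·(cos 35°, sin 35°) = (42.32, 21.56). Then |QZ| = |Z − Q| = 47.50.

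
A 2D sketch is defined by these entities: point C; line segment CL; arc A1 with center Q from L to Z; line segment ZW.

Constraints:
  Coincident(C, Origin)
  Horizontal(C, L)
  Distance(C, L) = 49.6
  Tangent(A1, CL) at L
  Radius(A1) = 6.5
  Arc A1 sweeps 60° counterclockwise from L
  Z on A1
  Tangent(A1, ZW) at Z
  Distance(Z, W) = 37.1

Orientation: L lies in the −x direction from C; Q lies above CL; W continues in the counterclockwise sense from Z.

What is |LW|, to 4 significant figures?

42.85

C is at the origin; CL is horizontal with |CL| = 49.6 and L on the −x side, so L = (-49.60, 0.000). The tangent condition forces QL to be normal to CL, so Q = L + (0, 6.5) = (-49.60, 6.500). On A1, L sits at bearing -90° from Q; a 60° counterclockwise sweep puts Z at bearing -30°, so Z = Q + 6.5·(cos -30°, sin -30°) = (-43.97, 3.250). Since A1 is tangent to ZW there, QZ ⟂ ZW, so ZW runs along (−sin -30°, cos -30°); with |ZW| = 37.1, W = (-25.42, 35.38). Then |LW| = |W − L| = 42.85.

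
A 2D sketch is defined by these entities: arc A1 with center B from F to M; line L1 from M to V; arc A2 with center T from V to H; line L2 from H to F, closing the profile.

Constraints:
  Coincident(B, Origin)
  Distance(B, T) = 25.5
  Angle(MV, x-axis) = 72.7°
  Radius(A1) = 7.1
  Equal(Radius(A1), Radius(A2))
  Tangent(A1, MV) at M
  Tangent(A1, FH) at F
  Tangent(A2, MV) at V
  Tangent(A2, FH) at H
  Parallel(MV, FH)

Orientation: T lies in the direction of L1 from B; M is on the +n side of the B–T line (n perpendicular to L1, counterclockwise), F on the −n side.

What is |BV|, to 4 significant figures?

26.47

The slot axis is L1's direction at 72.7°, so u = (cos 72.7°, sin 72.7°) = (0.2974, 0.9548) and n = (−sin 72.7°, cos 72.7°) = (-0.9548, 0.2974). B is at the origin and T lies 25.5 along u from B, so T = 25.5·u = (7.583, 24.35). Tangency of A1 to both parallel lines with radius 7.1 puts M and F at B ± 7.1·n: M = (-6.779, 2.111), F = (6.779, -2.111). Equal radii place V and H the same way about T: V = T + 7.1·n = (0.8043, 26.46), H = T − 7.1·n = (14.36, 22.24). Then |BV| = |V − B| = 26.47.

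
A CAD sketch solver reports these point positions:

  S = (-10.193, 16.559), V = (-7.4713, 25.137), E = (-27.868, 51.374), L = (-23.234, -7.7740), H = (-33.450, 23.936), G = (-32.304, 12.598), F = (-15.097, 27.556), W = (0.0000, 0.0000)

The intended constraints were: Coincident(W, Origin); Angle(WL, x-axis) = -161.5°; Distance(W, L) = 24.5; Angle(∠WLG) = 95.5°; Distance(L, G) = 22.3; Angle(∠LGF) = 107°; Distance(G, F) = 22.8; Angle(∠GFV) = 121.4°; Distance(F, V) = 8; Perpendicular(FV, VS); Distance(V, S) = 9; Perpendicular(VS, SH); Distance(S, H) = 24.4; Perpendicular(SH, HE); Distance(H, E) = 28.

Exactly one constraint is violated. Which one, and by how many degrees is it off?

Perpendicular(SH, HE) — off by 6.10°.

W = (0.00, 0.00) ✓; WL at -161.5° ✓; |WL| = 24.50 ✓; ∠WLG = 95.50° ✓; |LG| = 22.30 ✓; ∠LGF = 107.0° ✓; |GF| = 22.80 ✓; ∠GFV = 121.4° ✓; |FV| = 8.000 ✓; ∠(FV, VS) = 90.00° ✓; |VS| = 8.999 ✓; ∠(VS, SH) = 90.00° ✓; |SH| = 24.40 ✓; ∠(SH, HE) = 83.90° ✗; |HE| = 28.00 ✓.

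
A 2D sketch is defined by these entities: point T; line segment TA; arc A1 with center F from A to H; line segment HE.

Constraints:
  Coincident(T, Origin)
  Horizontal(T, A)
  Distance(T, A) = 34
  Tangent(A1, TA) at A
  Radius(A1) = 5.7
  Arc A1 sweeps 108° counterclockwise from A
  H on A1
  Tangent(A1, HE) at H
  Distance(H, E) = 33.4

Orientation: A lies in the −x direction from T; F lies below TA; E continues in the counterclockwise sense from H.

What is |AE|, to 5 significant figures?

39.532

T is at the origin; T and A share the same y with |TA| = 34.0 and A on the −x side, so A = (-34.000, 0.0000). A1 meets TA tangentially, so FA is at right angles to TA, so F = A + (0, -5.7) = (-34.000, -5.7000). On A1, A sits at bearing 90° from F; a 108° counterclockwise sweep puts H at bearing 198°, so H = F + 5.7·(cos 198°, sin 198°) = (-39.421, -7.4614). Since A1 is tangent to HE there, FH ⟂ HE, so HE runs along (−sin 198°, cos 198°); with |HE| = 33.4, E = (-29.100, -39.227). Then |AE| = |E − A| = 39.532.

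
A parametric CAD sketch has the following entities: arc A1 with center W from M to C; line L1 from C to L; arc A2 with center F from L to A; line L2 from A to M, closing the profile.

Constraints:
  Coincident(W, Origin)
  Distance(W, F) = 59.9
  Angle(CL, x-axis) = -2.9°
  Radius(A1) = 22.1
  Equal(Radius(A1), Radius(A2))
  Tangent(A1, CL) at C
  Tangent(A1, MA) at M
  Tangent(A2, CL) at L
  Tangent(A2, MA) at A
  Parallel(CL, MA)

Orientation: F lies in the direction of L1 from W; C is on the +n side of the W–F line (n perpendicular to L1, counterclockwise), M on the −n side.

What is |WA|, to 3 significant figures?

63.8

The slot axis is L1's direction at -2.9°, so u = (cos -2.9°, sin -2.9°) = (0.999, -0.0506) and n = (−sin -2.9°, cos -2.9°) = (0.0506, 0.999). W is at the origin and F lies 59.9 along u from W, so F = 59.9·u = (59.8, -3.03). Tangency of A1 to both parallel lines with radius 22.1 puts C and M at W ± 22.1·n: C = (1.12, 22.1), M = (-1.12, -22.1). Equal radii place L and A the same way about F: L = F + 22.1·n = (60.9, 19.0), A = F − 22.1·n = (58.7, -25.1). Then |WA| = |A − W| = 63.8.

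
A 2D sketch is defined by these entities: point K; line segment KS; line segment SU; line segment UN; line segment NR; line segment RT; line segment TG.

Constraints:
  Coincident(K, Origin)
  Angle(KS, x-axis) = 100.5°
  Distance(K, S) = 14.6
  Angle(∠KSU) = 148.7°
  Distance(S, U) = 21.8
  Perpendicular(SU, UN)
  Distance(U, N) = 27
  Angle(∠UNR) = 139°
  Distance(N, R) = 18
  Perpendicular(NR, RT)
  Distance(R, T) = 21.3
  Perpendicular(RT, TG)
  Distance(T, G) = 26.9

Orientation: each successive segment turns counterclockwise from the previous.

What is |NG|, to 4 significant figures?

23.08

The perpendicularity gives RT at right angles to NR, so RT runs at -7.200°; with |RT| = 21.3, T = (-18.44, -7.917). The perpendicularity gives TG at right angles to RT, so TG runs at 82.80°; with |TG| = 26.9, G = (-15.07, 18.77). Then |NG| = |G − N| = 23.08.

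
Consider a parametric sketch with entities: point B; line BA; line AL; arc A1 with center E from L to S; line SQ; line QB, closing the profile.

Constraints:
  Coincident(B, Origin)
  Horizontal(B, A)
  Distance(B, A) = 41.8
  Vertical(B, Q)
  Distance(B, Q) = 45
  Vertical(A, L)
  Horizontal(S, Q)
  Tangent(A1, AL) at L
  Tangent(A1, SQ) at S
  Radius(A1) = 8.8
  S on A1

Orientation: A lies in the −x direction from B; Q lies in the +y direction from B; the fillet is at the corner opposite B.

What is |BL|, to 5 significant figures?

55.296

The virtual corner opposite B is at (-41.800, 45.000). Tangency of A1 to AL means the radius EL is perpendicular to AL and tangency of A1 to SQ means the radius ES is perpendicular to SQ, with radius 8.8, so the center E sits 8.8 in from both sides at E = (-33.000, 36.200). That places the tangent points at L = (-41.800, 36.200) on AL and S = (-33.000, 45.000) on SQ. Then |BL| = |L − B| = 55.296.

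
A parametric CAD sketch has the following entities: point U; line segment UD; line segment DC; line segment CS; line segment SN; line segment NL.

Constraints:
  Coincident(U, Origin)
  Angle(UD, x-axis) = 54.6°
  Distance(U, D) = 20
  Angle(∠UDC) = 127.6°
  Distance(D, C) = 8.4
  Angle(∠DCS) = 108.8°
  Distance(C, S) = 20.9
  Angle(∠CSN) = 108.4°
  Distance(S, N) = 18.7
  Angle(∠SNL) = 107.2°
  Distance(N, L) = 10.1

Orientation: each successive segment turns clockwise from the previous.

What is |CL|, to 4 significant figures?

30.06

∠CSN = 108.4° gives SN at -140.6° from the x-axis; with |SN| = 18.7, N = (13.02, -14.76). ∠SNL = 107.2° gives NL at 146.6° from the x-axis; with |NL| = 10.1, L = (4.587, -9.196). Then |CL| = |L − C| = 30.06.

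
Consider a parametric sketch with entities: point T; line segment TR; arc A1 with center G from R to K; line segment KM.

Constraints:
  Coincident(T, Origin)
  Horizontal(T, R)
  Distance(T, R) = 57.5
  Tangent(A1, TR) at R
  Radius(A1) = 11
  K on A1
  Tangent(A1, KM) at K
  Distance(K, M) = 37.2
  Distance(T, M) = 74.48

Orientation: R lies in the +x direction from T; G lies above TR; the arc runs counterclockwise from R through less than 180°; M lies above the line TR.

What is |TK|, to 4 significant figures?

69.44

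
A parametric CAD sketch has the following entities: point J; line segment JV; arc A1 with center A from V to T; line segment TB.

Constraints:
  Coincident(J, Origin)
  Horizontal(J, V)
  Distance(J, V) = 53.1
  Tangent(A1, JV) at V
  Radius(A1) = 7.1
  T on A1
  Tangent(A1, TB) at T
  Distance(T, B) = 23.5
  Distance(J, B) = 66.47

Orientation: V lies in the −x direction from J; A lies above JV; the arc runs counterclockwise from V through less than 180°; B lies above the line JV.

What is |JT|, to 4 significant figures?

48.17

Checks: ∠(AV, VJ) = 90.00° ✓; |AT| = 7.100 ✓; ∠(AT, TB) = 90.00° ✓; |TB| = 23.50 ✓; |JB| = 66.47 ✓.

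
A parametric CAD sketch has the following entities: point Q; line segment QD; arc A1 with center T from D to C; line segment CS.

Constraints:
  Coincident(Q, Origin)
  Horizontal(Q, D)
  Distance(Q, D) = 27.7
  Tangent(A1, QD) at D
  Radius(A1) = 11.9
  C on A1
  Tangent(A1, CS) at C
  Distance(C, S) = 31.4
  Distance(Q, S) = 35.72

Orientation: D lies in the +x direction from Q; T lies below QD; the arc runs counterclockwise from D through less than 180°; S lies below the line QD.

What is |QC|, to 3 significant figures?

18.3

Checks: Q = (0.00, 0.00) ✓; |TC| = 11.90 ✓; ∠(TC, CS) = 90.00° ✓; |CS| = 31.40 ✓; |QS| = 35.72 ✓.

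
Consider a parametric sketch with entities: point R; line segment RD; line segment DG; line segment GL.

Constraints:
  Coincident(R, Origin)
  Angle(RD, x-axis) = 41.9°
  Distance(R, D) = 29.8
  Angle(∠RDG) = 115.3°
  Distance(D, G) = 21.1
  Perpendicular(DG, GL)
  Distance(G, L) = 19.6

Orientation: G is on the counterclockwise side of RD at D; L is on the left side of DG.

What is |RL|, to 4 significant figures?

34.62

∠RDG = 115.3°, so DG runs at 41.9° + (180° − 115.3°) = 106.6° from the x-axis; with |DG| = 21.1, G = D + 21.1·(cos 106.6°, sin 106.6°) = (16.15, 40.12). DG is perpendicular to GL; with |GL| = 19.6 on the left of DG, L = G + 19.6·(-0.9583, -0.2857) = (-2.631, 34.52). Then |RL| = |L − R| = 34.62.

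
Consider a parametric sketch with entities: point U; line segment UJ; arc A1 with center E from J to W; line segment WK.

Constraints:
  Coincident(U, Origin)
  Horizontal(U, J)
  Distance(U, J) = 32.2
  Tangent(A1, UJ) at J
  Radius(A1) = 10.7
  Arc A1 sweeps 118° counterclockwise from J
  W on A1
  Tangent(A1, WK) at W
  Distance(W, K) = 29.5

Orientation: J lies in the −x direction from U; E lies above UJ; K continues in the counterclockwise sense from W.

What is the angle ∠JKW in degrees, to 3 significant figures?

22.0°

U is at the origin; U and J share the same y with |UJ| = 32.2 and J on the −x side, so J = (-32.2, 0.00). A1 meets UJ tangentially, so EJ is at right angles to UJ, so E = J + (0, 10.7) = (-32.2, 10.7). On A1, J sits at bearing -90° from E; a 118° counterclockwise sweep puts W at bearing 28°, so W = E + 10.7·(cos 28°, sin 28°) = (-22.8, 15.7). Tangency of A1 to WK means the radius EW is perpendicular to WK, so WK runs along (−sin 28°, cos 28°); with |WK| = 29.5, K = (-36.6, 41.8). Then cos ∠JKW = KJ·KW / (|KJ||KW|), giving 22.0°.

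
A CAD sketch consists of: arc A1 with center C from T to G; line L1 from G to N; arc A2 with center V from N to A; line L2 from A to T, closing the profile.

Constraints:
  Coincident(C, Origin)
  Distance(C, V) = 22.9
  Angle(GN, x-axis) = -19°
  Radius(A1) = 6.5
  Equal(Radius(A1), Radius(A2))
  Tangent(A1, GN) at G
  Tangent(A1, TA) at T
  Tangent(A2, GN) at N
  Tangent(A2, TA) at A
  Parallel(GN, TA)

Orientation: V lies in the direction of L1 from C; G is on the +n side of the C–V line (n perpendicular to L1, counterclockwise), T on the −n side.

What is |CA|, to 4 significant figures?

23.80

Tangency of A1 to both parallel lines with radius 6.5 puts G and T at C ± 6.5·n: G = (2.116, 6.146), T = (-2.116, -6.146). Equal radii place N and A the same way about V: N = V + 6.5·n = (23.77, -1.310), A = V − 6.5·n = (19.54, -13.60). Then |CA| = |A − C| = 23.80.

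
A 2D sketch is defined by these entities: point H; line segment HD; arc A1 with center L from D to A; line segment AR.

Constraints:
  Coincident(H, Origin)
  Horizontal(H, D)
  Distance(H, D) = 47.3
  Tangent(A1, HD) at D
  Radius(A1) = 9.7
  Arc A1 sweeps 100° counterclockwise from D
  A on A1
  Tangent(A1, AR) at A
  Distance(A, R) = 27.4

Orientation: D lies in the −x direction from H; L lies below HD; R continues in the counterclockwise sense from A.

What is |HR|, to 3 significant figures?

64.7

H is at the origin; H and D share the same y with |HD| = 47.3 and D on the −x side, so D = (-47.3, 0.00). A1 meets HD tangentially, so LD is at right angles to HD, so L = D + (0, -9.7) = (-47.3, -9.70). On A1, D sits at bearing 90° from L; a 100° counterclockwise sweep puts A at bearing 190°, so A = L + 9.7·(cos 190°, sin 190°) = (-56.9, -11.4). Since A1 is tangent to AR there, LA ⟂ AR, so AR runs along (−sin 190°, cos 190°); with |AR| = 27.4, R = (-52.1, -38.4). Then |HR| = |R − H| = 64.7.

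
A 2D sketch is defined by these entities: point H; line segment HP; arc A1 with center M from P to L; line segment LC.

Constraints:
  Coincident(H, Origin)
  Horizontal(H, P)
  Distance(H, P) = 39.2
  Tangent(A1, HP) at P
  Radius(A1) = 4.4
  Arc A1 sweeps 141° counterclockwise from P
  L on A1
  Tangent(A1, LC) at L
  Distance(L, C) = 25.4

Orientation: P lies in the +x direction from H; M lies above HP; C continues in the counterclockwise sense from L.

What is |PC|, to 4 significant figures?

29.23

H is at the origin; H and P share the same y with |HP| = 39.2 and P on the +x side, so P = (39.20, 0.000). Since A1 is tangent to HP there, MP ⟂ HP, so M = P + (0, 4.4) = (39.20, 4.400). On A1, P sits at bearing -90° from M; a 141° counterclockwise sweep puts L at bearing 51°, so L = M + 4.4·(cos 51°, sin 51°) = (41.97, 7.819). Tangency of A1 to LC means the radius ML is perpendicular to LC, so LC runs along (−sin 51°, cos 51°); with |LC| = 25.4, C = (22.23, 23.80). Then |PC| = |C − P| = 29.23.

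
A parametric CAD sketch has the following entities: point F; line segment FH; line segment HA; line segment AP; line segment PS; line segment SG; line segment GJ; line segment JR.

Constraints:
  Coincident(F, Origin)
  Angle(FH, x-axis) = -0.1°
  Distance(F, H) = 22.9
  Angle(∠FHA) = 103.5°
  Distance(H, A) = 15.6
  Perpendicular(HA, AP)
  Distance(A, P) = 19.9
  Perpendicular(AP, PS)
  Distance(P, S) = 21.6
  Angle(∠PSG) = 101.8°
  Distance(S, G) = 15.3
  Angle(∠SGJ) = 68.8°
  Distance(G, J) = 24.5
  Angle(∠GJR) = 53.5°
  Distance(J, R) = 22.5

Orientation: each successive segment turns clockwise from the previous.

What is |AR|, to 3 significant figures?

29.7

∠SGJ = 68.8° gives GJ at -86.0° from the x-axis; with |GJ| = 24.5, J = (17.7, -16.7). ∠GJR = 53.5° gives JR at 148° from the x-axis; with |JR| = 22.5, R = (-1.27, -4.65). Then |AR| = |R − A| = 29.7.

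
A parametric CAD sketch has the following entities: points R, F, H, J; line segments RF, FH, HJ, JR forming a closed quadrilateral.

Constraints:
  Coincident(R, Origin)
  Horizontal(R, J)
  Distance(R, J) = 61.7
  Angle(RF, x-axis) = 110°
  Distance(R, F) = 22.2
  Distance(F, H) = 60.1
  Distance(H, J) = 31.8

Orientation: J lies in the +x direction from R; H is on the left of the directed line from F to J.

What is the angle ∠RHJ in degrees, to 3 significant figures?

77.9°

Checks: R.y = 0.00, J.y = 0.00 ✓; |FH| = 60.10 ✓; |HJ| = 31.80 ✓.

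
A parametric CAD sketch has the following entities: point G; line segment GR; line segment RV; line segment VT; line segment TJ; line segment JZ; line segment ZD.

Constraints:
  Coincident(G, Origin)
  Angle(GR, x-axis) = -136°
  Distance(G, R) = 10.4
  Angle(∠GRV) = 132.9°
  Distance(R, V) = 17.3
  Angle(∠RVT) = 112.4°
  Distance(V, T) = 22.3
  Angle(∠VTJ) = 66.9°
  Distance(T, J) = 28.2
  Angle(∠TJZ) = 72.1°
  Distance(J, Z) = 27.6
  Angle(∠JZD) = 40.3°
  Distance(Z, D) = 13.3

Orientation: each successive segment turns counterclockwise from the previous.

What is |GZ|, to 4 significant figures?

19.08

G is at the origin; GR runs at -136.0° with length 10.4, so R = (-7.481, -7.224). ∠GRV = 132.9° gives RV at -88.90° from the x-axis; with |RV| = 17.3, V = (-7.149, -24.52). ∠RVT = 112.4° gives VT at -21.30° from the x-axis; with |VT| = 22.3, T = (13.63, -32.62). ∠VTJ = 66.9° gives TJ at 91.80° from the x-axis; with |TJ| = 28.2, J = (12.74, -4.436). ∠TJZ = 72.1° gives JZ at -160.3° from the x-axis; with |JZ| = 27.6, Z = (-13.24, -13.74). Then |GZ| = |Z − G| = 19.08.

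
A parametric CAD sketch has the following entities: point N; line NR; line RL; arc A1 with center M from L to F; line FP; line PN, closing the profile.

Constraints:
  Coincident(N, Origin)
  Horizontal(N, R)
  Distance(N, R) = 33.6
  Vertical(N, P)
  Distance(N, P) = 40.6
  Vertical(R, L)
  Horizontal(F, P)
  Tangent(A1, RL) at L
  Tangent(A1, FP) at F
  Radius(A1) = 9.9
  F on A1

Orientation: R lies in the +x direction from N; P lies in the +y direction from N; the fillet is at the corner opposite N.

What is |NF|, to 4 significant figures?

47.01

The virtual corner opposite N is at (33.60, 40.60). The tangent condition forces ML to be normal to RL and A1 meets FP tangentially, so MF is at right angles to FP, with radius 9.9, so the center M sits 9.9 in from both sides at M = (23.70, 30.70). That places the tangent points at L = (33.60, 30.70) on RL and F = (23.70, 40.60) on FP. Then |NF| = |F − N| = 47.01.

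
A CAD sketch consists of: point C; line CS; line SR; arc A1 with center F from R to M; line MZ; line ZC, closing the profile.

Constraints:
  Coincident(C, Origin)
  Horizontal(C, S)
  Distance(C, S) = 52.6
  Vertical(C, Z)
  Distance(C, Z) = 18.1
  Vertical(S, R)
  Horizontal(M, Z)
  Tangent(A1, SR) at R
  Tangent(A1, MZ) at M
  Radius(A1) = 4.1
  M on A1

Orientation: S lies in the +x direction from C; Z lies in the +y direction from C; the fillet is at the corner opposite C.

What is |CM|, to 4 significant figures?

51.77

C is at the origin; CS is horizontal with |CS| = 52.6 and S on the +x side, so S = (52.60, 0.000). C and Z share the same x with |CZ| = 18.1 and Z on the +y side, so Z = (0.000, 18.10). The virtual corner opposite C is at (52.60, 18.10). Since A1 is tangent to SR there, FR ⟂ SR and since A1 is tangent to MZ there, FM ⟂ MZ, with radius 4.1, so the center F sits 4.1 in from both sides at F = (48.50, 14.00). That places the tangent points at R = (52.60, 14.00) on SR and M = (48.50, 18.10) on MZ. Then |CM| = |M − C| = 51.77.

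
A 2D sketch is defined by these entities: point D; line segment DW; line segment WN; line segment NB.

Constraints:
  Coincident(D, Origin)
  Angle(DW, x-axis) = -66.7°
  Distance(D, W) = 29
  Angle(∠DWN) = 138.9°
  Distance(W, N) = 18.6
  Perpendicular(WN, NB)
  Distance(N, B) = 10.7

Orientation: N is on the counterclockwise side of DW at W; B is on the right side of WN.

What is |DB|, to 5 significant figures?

50.223

D is at the origin; DW runs at -66.7° with length 29.0, so W = 29.0·(cos -66.7°, sin -66.7°) = (11.471, -26.635). ∠DWN = 138.9°, so WN runs at -66.7° + (180° − 138.9°) = -25.600° from the x-axis; with |WN| = 18.6, N = W + 18.6·(cos -25.600°, sin -25.600°) = (28.245, -34.672). WN is perpendicular to NB; with |NB| = 10.7 on the right of WN, B = N + 10.7·(-0.43209, -0.90183) = (23.622, -44.321). Then |DB| = |B − D| = 50.223.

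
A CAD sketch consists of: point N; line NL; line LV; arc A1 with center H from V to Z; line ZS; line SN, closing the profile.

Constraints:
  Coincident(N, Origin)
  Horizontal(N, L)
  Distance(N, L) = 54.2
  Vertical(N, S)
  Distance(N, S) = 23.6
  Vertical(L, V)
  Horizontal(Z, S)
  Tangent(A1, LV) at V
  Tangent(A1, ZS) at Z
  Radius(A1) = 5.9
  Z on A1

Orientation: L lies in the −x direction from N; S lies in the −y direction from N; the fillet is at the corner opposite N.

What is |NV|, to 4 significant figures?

57.02

The virtual corner opposite N is at (-54.20, -23.60). A1 meets LV tangentially, so HV is at right angles to LV and A1 meets ZS tangentially, so HZ is at right angles to ZS, with radius 5.9, so the center H sits 5.9 in from both sides at H = (-48.30, -17.70). That places the tangent points at V = (-54.20, -17.70) on LV and Z = (-48.30, -23.60) on ZS. Then |NV| = |V − N| = 57.02.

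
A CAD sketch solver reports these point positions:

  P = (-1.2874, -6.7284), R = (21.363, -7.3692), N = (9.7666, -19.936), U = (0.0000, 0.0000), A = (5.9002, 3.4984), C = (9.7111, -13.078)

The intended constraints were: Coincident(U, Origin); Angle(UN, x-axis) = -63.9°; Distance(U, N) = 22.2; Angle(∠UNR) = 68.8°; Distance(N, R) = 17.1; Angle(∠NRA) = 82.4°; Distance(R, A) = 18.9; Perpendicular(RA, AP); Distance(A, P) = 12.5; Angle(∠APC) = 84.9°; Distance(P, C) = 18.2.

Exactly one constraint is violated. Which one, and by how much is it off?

Distance(P, C) = 18.2 — off by 5.50.

U = (0.00, 0.00) ✓; UN at -63.90° ✓; |UN| = 22.20 ✓; ∠UNR = 68.80° ✓; |NR| = 17.10 ✓; ∠NRA = 82.40° ✓; |RA| = 18.90 ✓; ∠(RA, AP) = 90.00° ✓; |AP| = 12.50 ✓; ∠APC = 84.90° ✓; |PC| = 12.70 ✗.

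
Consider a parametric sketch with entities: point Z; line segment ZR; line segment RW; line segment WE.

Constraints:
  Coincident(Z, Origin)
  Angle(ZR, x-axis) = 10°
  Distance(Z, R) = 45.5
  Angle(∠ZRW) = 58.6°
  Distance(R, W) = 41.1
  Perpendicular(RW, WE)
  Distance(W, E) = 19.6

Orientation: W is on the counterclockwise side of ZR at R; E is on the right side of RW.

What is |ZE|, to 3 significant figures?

61.0

∠ZRW = 58.6°, so RW runs at 10.0° + (180° − 58.6°) = 131° from the x-axis; with |RW| = 41.1, W = R + 41.1·(cos 131°, sin 131°) = (17.6, 38.7). RW is perpendicular to WE; with |WE| = 19.6 on the right of RW, E = W + 19.6·(0.750, 0.661) = (32.3, 51.7). Then |ZE| = |E − Z| = 61.0.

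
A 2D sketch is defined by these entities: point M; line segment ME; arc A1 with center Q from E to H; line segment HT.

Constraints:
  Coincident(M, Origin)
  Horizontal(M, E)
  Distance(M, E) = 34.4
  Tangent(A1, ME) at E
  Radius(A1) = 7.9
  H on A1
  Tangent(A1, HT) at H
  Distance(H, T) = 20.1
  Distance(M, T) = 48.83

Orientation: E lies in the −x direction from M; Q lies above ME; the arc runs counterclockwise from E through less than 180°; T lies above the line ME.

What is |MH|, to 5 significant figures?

30.533

Checks: M.y = 0.00, E.y = 0.00 ✓; ∠(QE, EM) = 90.00° ✓; |QH| = 7.900 ✓; ∠(QH, HT) = 90.00° ✓; |HT| = 20.10 ✓; |MT| = 48.83 ✓.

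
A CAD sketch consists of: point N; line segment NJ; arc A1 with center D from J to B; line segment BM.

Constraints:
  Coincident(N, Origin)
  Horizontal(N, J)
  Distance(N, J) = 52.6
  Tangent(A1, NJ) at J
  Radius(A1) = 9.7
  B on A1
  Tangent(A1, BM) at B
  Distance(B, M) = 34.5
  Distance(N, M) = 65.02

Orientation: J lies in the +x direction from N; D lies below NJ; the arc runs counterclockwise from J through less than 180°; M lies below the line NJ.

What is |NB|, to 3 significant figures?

44.3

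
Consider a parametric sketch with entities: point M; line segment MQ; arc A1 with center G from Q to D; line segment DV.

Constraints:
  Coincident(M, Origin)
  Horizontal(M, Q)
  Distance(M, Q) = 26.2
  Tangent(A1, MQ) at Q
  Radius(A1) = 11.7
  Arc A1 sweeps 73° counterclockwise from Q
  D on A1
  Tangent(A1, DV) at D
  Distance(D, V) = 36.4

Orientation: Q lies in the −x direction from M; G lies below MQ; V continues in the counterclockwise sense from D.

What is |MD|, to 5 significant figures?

38.294

M is at the origin; MQ is horizontal with |MQ| = 26.2 and Q on the −x side, so Q = (-26.200, 0.0000). Tangency of A1 to MQ means the radius GQ is perpendicular to MQ, so G = Q + (0, -11.7) = (-26.200, -11.700). On A1, Q sits at bearing 90° from G; a 73° counterclockwise sweep puts D at bearing 163°, so D = G + 11.7·(cos 163°, sin 163°) = (-37.389, -8.2793). Then |MD| = |D − M| = 38.294.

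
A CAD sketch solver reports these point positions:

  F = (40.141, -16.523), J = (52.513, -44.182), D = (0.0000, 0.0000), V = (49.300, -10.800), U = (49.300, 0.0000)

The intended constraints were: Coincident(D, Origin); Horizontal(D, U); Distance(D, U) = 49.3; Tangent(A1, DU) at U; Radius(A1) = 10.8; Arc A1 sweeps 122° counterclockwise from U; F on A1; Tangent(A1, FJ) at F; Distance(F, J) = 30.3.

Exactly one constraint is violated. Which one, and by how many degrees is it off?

Tangent(A1, FJ) at F — off by 7.90°.

D = (0.00, 0.00) ✓; D.y = 0.00, U.y = 0.00 ✓; |DU| = 49.30 ✓; ∠(VU, UD) = 90.00° ✓; |VU| = 10.80 ✓; bearing(V→F) − bearing(V→U) = 122.0° ✓; |VF| = 10.80 ✓; ∠(VF, FJ) = 97.90° ✗; |FJ| = 30.30 ✓.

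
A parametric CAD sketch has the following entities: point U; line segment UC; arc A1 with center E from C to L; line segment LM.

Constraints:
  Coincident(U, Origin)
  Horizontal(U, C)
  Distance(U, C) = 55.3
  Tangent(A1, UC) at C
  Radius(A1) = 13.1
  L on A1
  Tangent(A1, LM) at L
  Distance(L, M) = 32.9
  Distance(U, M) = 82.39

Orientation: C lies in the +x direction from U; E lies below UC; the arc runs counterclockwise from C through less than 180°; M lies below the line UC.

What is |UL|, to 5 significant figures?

50.818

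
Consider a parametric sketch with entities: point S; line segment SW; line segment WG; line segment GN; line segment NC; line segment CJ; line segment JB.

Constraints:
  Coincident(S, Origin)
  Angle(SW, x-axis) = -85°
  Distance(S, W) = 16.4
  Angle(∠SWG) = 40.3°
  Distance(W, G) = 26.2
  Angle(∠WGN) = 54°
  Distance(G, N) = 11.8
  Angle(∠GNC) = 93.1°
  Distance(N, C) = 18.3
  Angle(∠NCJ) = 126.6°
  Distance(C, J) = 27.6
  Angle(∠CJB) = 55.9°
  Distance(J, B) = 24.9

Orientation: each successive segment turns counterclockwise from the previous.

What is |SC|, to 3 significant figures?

14.0

S is at the origin; SW runs at -85.0° with length 16.4, so W = (1.43, -16.3). ∠SWG = 40.3° gives WG at 54.7° from the x-axis; with |WG| = 26.2, G = (16.6, 5.05). ∠WGN = 54.0° gives GN at -179° from the x-axis; with |GN| = 11.8, N = (4.77, 4.90). ∠GNC = 93.1° gives NC at -92.4° from the x-axis; with |NC| = 18.3, C = (4.00, -13.4). Then |SC| = |C − S| = 14.0.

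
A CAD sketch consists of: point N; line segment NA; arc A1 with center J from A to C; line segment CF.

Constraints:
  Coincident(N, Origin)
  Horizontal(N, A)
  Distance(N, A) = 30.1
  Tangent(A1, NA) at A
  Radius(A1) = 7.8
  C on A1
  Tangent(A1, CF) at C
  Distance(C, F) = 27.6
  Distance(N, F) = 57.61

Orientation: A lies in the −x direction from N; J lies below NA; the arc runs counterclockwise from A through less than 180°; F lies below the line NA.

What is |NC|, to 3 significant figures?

37.2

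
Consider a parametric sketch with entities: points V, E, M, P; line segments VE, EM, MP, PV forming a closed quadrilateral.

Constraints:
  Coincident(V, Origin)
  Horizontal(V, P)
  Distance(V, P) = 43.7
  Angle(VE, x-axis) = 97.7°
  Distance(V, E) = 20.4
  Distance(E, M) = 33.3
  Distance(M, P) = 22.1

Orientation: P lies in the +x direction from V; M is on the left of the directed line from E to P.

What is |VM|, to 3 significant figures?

35.2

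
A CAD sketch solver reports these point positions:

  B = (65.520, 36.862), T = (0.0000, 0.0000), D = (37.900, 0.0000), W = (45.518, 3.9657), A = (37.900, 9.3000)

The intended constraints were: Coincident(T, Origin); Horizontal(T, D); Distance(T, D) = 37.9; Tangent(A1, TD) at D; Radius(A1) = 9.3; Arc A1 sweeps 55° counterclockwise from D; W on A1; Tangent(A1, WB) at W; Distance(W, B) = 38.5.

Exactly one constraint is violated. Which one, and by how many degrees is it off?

Tangent(A1, WB) at W — off by 3.70°.

T = (0.00, 0.00) ✓; T.y = 0.00, D.y = 0.00 ✓; |TD| = 37.90 ✓; ∠(AD, DT) = 90.00° ✓; |AD| = 9.300 ✓; bearing(A→W) − bearing(A→D) = 55.00° ✓; |AW| = 9.300 ✓; ∠(AW, WB) = 86.30° ✗; |WB| = 38.50 ✓.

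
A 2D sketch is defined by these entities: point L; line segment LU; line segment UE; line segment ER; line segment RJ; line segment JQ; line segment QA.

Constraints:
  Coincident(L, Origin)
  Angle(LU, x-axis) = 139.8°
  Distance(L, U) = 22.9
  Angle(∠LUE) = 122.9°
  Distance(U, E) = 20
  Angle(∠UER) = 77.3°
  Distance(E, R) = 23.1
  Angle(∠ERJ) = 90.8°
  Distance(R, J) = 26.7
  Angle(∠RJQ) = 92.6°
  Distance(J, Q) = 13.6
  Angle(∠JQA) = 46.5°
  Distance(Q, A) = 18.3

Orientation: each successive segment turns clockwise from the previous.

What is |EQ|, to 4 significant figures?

29.23

L is at the origin; LU runs at 139.8° with length 22.9, so U = (-17.49, 14.78). ∠LUE = 122.9° gives UE at 82.70° from the x-axis; with |UE| = 20.0, E = (-14.95, 34.62). ∠UER = 77.3° gives ER at -20.00° from the x-axis; with |ER| = 23.1, R = (6.757, 26.72). ∠ERJ = 90.8° gives RJ at -109.2° from the x-axis; with |RJ| = 26.7, J = (-2.023, 1.503). ∠RJQ = 92.6° gives JQ at 163.4° from the x-axis; with |JQ| = 13.6, Q = (-15.06, 5.389). Then |EQ| = |Q − E| = 29.23.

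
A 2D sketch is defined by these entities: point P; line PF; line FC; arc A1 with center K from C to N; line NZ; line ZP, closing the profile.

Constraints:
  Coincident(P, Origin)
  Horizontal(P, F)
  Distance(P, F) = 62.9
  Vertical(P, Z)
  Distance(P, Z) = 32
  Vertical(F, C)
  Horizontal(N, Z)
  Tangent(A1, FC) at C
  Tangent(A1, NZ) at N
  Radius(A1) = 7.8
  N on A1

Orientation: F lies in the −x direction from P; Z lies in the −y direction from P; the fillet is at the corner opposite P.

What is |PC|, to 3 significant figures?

67.4

P is at the origin; PF is horizontal with |PF| = 62.9 and F on the −x side, so F = (-62.9, 0.00). P and Z share the same x with |PZ| = 32.0 and Z on the −y side, so Z = (0.00, -32.0). The virtual corner opposite P is at (-62.9, -32.0). The tangent condition forces KC to be normal to FC and A1 meets NZ tangentially, so KN is at right angles to NZ, with radius 7.8, so the center K sits 7.8 in from both sides at K = (-55.1, -24.2). That places the tangent points at C = (-62.9, -24.2) on FC and N = (-55.1, -32.0) on NZ. Then |PC| = |C − P| = 67.4.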